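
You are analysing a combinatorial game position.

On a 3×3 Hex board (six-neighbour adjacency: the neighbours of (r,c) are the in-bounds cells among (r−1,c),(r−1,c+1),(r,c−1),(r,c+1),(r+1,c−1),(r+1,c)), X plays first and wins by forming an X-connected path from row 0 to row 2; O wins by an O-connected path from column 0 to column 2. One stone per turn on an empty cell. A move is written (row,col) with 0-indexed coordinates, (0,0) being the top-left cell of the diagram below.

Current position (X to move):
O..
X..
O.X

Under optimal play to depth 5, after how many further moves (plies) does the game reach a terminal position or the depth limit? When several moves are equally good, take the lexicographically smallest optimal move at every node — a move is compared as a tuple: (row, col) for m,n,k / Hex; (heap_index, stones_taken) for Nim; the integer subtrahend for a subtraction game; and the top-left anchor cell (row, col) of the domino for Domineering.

p1 X@[O../X../O.X]: (0,1)[OX./X../O.X]-1 (0,2)[O.X/X../O.X]-1 (1,1)[O../XX./O.X]+1* (1,2)[O../X.X/O.X]-1 (2,1)[O../X../OXX]-1
p2 O@[O../XX./O.X]: (0,1)[OO./XX./O.X]-1* (0,2)[O.O/XX./O.X]-1 (1,2)[O../XXO/O.X]-1 (2,1)[O../XX./OOX]-1
p3 X@[OO./XX./O.X]: (0,2)[OOX/XX./O.X]+1* (1,2)[OO./XXX/O.X]-1 (2,1)[OO./XX./OXX]-1
p4 O@[OOX/XX./O.X]: (1,2)[OOX/XXO/O.X]-1* (2,1)[OOX/XX./OOX]-1
p5 X@[OOX/XXO/O.X]: (2,1)[OOX/XXO/OXX]+1*
p6 O@[OOX/XXO/OXX] terminal -1; root [O../X../O.X] d5

PV length from [O../X../O.X]: 5 plies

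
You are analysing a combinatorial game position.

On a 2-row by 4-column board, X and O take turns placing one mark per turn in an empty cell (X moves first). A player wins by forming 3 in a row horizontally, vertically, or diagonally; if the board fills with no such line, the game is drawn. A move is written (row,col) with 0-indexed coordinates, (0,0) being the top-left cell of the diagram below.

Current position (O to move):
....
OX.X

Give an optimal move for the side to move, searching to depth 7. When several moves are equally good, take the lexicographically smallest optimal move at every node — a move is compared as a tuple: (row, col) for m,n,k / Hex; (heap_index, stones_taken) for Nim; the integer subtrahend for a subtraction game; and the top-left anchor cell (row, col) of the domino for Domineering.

O's best at [..../OX.X]: (1,2)

[..../OX.X] O move#1: (0,0):-1/O.../OX.X, (0,1):-1/.O../OX.X, (0,2):-1/..O./OX.X, (0,3):-1/...O/OX.X, (1,2):+0/..../OXOX*
[..../OXOX] X move#2: (0,0):+0/X.../OXOX*, (0,1):+0/.X../OXOX, (0,2):+0/..X./OXOX, (0,3):+0/...X/OXOX
[X.../OXOX] O move#3: (0,1):+0/XO../OXOX*, (0,2):+0/X.O./OXOX, (0,3):+0/X..O/OXOX
[XO../OXOX] X move#4: (0,2):+0/XOX./OXOX*, (0,3):+0/XO.X/OXOX
[XOX./OXOX] O move#5: (0,3):+0/XOXO/OXOX*
[XOXO/OXOX] end (terminal +0, X#6); searched ..../OX.X to 7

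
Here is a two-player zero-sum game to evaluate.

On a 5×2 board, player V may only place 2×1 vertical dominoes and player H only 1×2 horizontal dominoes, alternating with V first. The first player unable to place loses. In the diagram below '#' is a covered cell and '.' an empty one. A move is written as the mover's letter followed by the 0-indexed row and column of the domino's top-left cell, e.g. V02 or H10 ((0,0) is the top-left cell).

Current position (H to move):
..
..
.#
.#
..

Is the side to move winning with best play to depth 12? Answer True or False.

[../../.#/.#/..] H move#1: H00:+1/##/../.#/.#/..*, H10:+1/../##/.#/.#/.., H40:-1/../../.#/.#/##
[##/../.#/.#/..] V move#2: V10:-1/##/#./##/.#/..*, V20:-1/##/../##/##/.., V30:-1/##/../.#/##/#.
[##/#./##/.#/..] H move#3: H40:+1/##/#./##/.#/##*
[##/#./##/.#/##] end (terminal -1, V#4); searched ../../.#/.#/.. to 12

H winning at [../../.#/.#/..]: True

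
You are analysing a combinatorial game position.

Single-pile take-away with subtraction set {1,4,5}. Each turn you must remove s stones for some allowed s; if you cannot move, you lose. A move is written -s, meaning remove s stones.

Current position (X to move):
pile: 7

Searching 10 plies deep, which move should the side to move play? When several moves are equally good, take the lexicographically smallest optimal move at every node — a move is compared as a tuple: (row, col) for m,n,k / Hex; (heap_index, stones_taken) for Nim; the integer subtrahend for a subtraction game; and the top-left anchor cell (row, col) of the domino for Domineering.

p1 X@[7]: -1[6]-1 -4[3]-1 -5[2]+1*
p2 O@[2]: -1[1]-1*
p3 X@[1]: -1[0]+1*
p4 O@[0] terminal -1; root [7] d10

X's best at [7]: -5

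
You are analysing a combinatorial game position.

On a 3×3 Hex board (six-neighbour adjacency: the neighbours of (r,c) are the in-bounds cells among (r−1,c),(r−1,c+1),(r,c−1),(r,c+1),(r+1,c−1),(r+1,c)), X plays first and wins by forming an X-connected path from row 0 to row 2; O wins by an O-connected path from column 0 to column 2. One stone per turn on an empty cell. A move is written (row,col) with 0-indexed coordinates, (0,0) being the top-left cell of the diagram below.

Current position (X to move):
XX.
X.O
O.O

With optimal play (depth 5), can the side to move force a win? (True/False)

p1 X@[XX./X.O/O.O]: (0,2)[XXX/X.O/O.O]-1* (1,1)[XX./XXO/O.O]-1 (2,1)[XX./X.O/OXO]-1
p2 O@[XXX/X.O/O.O]: (1,1)[XXX/XOO/O.O]+1* (2,1)[XXX/X.O/OOO]+1
p3 X@[XXX/XOO/O.O] terminal -1; root [XX./X.O/O.O] d5

X winning at [XX./X.O/O.O]: False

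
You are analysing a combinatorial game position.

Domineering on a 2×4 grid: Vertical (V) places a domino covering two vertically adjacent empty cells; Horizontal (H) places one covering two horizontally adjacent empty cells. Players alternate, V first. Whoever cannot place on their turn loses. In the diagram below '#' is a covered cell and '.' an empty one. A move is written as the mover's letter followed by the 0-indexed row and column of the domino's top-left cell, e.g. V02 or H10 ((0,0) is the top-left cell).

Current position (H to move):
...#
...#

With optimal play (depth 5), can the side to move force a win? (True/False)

H winning at [...#/...#]: True

ply 1, H at ...#/...# | H00=+1→##.#/...#*; H01=+1→.###/...#; H10=+1→...#/##.#; H11=+1→...#/.###
ply 2, V at ##.#/...# | V02=-1→####/..##*
ply 3, H at ####/..## | H10=+1→####/####*
ply 4: ####/#### is terminal -1 (V); from ...#/...# depth 5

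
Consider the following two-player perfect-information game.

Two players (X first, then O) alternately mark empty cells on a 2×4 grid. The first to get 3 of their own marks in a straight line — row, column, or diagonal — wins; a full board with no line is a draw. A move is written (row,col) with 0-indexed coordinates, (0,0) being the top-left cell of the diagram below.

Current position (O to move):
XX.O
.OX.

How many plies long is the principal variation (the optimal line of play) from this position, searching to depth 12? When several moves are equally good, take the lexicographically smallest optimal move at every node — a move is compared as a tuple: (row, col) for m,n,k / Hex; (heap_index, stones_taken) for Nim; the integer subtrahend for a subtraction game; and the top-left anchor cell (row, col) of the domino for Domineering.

PV length from [XX.O/.OX.]: 3 plies

ply 1, O at XX.O/.OX. | (0,2)=+0→XXOO/.OX.*; (1,0)=-1→XX.O/OOX.; (1,3)=-1→XX.O/.OXO
ply 2, X at XXOO/.OX. | (1,0)=+0→XXOO/XOX.*; (1,3)=+0→XXOO/.OXX
ply 3, O at XXOO/XOX. | (1,3)=+0→XXOO/XOXO*
ply 4: XXOO/XOXO is terminal +0 (X); from XX.O/.OX. depth 12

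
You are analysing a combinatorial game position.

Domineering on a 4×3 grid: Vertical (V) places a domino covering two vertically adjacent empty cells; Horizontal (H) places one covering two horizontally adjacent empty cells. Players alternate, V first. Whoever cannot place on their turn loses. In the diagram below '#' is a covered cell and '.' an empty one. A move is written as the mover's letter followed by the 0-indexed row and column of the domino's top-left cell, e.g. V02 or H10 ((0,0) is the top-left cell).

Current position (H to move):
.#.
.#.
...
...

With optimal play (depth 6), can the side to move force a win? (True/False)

H winning at [.#./.#./.../...]: False

p1 H@[.#./.#./.../...]: H20[.#./.#./##./...]-1* H21[.#./.#./.##/...]-1 H30[.#./.#./.../##.]-1 H31[.#./.#./.../.##]-1
p2 V@[.#./.#./##./...]: V00[##./##./##./...]+1* V02[.##/.##/##./...]+1 V12[.#./.##/###/...]+1 V22[.#./.#./###/..#]+1
p3 H@[##./##./##./...]: H30[##./##./##./##.]-1* H31[##./##./##./.##]-1
p4 V@[##./##./##./##.]: V02[###/###/##./##.]+1* V12[##./###/###/##.]+1 V22[##./##./###/###]+1
p5 H@[###/###/##./##.] terminal -1; root [.#./.#./.../...] d6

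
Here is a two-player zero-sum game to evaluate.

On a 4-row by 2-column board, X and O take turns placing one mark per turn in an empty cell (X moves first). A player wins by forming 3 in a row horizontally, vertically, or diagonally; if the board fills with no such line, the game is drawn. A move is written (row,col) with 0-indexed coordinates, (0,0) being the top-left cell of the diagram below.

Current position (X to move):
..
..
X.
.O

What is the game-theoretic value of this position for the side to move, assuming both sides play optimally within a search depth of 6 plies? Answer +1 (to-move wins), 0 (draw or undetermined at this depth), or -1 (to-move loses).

[../../X./.O] X move#1: (0,0):+0/X./../X./.O, (0,1):+0/.X/../X./.O, (1,0):+1/../X./X./.O*, (1,1):+0/../.X/X./.O, (2,1):+0/../../XX/.O, (3,0):+0/../../X./XO
[../X./X./.O] O move#2: (0,0):-1/O./X./X./.O*, (0,1):-1/.O/X./X./.O, (1,1):-1/../XO/X./.O, (2,1):-1/../X./XO/.O, (3,0):-1/../X./X./OO
[O./X./X./.O] X move#3: (0,1):+0/OX/X./X./.O, (1,1):+0/O./XX/X./.O, (2,1):+0/O./X./XX/.O, (3,0):+1/O./X./X./XO*
[O./X./X./XO] end (terminal -1, O#4); searched ../../X./.O to 6

value(../../X./.O, X) = +1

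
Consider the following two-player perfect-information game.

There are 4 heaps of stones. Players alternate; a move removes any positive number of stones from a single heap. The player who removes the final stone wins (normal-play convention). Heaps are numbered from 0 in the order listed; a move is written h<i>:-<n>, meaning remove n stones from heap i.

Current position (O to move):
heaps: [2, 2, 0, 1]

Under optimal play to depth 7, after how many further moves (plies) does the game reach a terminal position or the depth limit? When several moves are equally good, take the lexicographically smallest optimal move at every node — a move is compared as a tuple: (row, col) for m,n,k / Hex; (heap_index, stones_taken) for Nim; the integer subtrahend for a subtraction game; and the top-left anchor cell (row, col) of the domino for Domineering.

PV length from [(2,2,0,1)]: 5 plies

ply 1, O at (2,2,0,1) | h0:-1=-1→(1,2,0,1); h0:-2=-1→(0,2,0,1); h1:-1=-1→(2,1,0,1); h1:-2=-1→(2,0,0,1); h3:-1=+1→(2,2,0,0)*
ply 2, X at (2,2,0,0) | h0:-1=-1→(1,2,0,0)*; h0:-2=-1→(0,2,0,0); h1:-1=-1→(2,1,0,0); h1:-2=-1→(2,0,0,0)
ply 3, O at (1,2,0,0) | h0:-1=-1→(0,2,0,0); h1:-1=+1→(1,1,0,0)*; h1:-2=-1→(1,0,0,0)
ply 4, X at (1,1,0,0) | h0:-1=-1→(0,1,0,0)*; h1:-1=-1→(1,0,0,0)
ply 5, O at (0,1,0,0) | h1:-1=+1→(0,0,0,0)*
ply 6: (0,0,0,0) is terminal -1 (X); from (2,2,0,1) depth 7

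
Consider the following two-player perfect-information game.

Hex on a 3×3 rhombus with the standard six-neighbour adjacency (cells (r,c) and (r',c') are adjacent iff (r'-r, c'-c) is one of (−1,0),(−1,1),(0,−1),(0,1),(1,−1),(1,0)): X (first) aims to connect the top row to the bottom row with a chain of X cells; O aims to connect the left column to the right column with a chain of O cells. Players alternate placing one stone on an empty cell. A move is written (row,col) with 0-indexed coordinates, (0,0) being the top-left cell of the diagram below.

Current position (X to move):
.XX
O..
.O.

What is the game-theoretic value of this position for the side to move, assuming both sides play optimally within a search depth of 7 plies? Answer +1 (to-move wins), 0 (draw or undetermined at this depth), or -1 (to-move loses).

ply 1, X at .XX/O../.O. | (0,0)=-1→XXX/O../.O.*; (1,1)=-1→.XX/OX./.O.; (1,2)=-1→.XX/O.X/.O.; (2,0)=-1→.XX/O../XO.; (2,2)=-1→.XX/O../.OX
ply 2, O at XXX/O../.O. | (1,1)=+1→XXX/OO./.O.*; (1,2)=+1→XXX/O.O/.O.; (2,0)=+1→XXX/O../OO.; (2,2)=+1→XXX/O../.OO
ply 3, X at XXX/OO./.O. | (1,2)=-1→XXX/OOX/.O.*; (2,0)=-1→XXX/OO./XO.; (2,2)=-1→XXX/OO./.OX
ply 4, O at XXX/OOX/.O. | (2,0)=-1→XXX/OOX/OO.; (2,2)=+1→XXX/OOX/.OO*
ply 5: XXX/OOX/.OO is terminal -1 (X); from .XX/O../.O. depth 7

value(.XX/O../.O., X) = -1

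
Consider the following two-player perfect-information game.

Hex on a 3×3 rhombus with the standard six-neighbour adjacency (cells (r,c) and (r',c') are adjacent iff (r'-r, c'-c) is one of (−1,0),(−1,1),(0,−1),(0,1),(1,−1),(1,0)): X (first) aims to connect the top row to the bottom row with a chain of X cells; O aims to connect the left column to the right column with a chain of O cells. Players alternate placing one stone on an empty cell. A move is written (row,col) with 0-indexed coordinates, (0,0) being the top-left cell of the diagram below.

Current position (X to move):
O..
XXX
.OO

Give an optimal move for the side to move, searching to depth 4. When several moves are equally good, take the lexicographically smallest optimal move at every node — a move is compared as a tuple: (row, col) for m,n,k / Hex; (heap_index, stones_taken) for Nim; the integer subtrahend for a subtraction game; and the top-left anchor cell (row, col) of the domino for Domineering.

X's best at [O../XXX/.OO]: (2,0)

[O../XXX/.OO] X move#1: (0,1):-1/OX./XXX/.OO, (0,2):-1/O.X/XXX/.OO, (2,0):+1/O../XXX/XOO*
[O../XXX/XOO] O move#2: (0,1):-1/OO./XXX/XOO*, (0,2):-1/O.O/XXX/XOO
[OO./XXX/XOO] X move#3: (0,2):+1/OOX/XXX/XOO*
[OOX/XXX/XOO] end (terminal -1, O#4); searched O../XXX/.OO to 4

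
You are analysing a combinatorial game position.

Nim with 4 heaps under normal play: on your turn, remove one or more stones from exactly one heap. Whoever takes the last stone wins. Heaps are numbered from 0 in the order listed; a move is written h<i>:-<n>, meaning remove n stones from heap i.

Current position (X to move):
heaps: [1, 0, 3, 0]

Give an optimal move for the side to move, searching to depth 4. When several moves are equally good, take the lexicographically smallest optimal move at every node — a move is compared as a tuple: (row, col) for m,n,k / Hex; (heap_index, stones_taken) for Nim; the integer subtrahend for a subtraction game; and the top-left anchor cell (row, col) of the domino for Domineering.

X's best at [(1,0,3,0)]: h2:-2

p1 X@[(1,0,3,0)]: h0:-1[(0,0,3,0)]-1 h2:-1[(1,0,2,0)]-1 h2:-2[(1,0,1,0)]+1* h2:-3[(1,0,0,0)]-1
p2 O@[(1,0,1,0)]: h0:-1[(0,0,1,0)]-1* h2:-1[(1,0,0,0)]-1
p3 X@[(0,0,1,0)]: h2:-1[(0,0,0,0)]+1*
p4 O@[(0,0,0,0)] terminal -1; root [(1,0,3,0)] d4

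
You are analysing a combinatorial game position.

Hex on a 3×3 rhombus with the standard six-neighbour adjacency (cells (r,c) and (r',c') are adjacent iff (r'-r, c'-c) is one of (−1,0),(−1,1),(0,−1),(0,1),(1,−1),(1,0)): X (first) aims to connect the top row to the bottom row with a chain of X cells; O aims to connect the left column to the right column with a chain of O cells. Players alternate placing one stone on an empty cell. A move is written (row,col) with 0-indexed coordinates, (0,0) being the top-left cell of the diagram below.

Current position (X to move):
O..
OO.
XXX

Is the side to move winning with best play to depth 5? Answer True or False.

X winning at [O../OO./XXX]: False

p1 X@[O../OO./XXX]: (0,1)[OX./OO./XXX]-1* (0,2)[O.X/OO./XXX]-1 (1,2)[O../OOX/XXX]-1
p2 O@[OX./OO./XXX]: (0,2)[OXO/OO./XXX]+1* (1,2)[OX./OOO/XXX]+1
p3 X@[OXO/OO./XXX] terminal -1; root [O../OO./XXX] d5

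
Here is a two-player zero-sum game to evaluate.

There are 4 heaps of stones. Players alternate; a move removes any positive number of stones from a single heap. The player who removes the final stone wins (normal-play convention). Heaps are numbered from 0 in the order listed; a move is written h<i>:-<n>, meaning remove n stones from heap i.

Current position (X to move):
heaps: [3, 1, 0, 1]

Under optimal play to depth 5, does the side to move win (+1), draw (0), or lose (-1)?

[(3,1,0,1)] X move#1: h0:-1:-1/(2,1,0,1), h0:-2:-1/(1,1,0,1), h0:-3:+1/(0,1,0,1)*, h1:-1:-1/(3,0,0,1), h3:-1:-1/(3,1,0,0)
[(0,1,0,1)] O move#2: h1:-1:-1/(0,0,0,1)*, h3:-1:-1/(0,1,0,0)
[(0,0,0,1)] X move#3: h3:-1:+1/(0,0,0,0)*
[(0,0,0,0)] end (terminal -1, O#4); searched (3,1,0,1) to 5

value((3,1,0,1), X) = +1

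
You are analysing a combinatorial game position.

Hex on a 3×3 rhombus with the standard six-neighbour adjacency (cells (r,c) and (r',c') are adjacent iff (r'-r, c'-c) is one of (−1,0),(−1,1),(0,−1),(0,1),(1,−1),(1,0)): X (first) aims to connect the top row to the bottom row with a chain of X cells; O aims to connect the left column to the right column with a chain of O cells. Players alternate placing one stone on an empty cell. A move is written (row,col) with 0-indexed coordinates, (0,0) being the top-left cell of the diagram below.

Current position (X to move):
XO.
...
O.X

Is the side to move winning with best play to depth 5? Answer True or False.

p1 X@[XO./.../O.X]: (0,2)[XOX/.../O.X]-1 (1,0)[XO./X../O.X]-1 (1,1)[XO./.X./O.X]+1* (1,2)[XO./..X/O.X]-1 (2,1)[XO./.../OXX]-1
p2 O@[XO./.X./O.X]: (0,2)[XOO/.X./O.X]-1* (1,0)[XO./OX./O.X]-1 (1,2)[XO./.XO/O.X]-1 (2,1)[XO./.X./OOX]-1
p3 X@[XOO/.X./O.X]: (1,0)[XOO/XX./O.X]+1* (1,2)[XOO/.XX/O.X]-1 (2,1)[XOO/.X./OXX]-1
p4 O@[XOO/XX./O.X]: (1,2)[XOO/XXO/O.X]-1* (2,1)[XOO/XX./OOX]-1
p5 X@[XOO/XXO/O.X]: (2,1)[XOO/XXO/OXX]+1*
p6 O@[XOO/XXO/OXX] terminal -1; root [XO./.../O.X] d5

X winning at [XO./.../O.X]: True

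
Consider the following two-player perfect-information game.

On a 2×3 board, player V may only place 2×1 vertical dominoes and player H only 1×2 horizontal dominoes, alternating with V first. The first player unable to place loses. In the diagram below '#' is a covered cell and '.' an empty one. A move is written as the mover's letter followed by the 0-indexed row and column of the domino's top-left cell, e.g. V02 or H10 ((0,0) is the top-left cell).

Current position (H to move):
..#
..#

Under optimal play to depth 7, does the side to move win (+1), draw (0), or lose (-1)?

p1 H@[..#/..#]: H00[###/..#]+1* H10[..#/###]+1
p2 V@[###/..#] terminal -1; root [..#/..#] d7

value(..#/..#, H) = +1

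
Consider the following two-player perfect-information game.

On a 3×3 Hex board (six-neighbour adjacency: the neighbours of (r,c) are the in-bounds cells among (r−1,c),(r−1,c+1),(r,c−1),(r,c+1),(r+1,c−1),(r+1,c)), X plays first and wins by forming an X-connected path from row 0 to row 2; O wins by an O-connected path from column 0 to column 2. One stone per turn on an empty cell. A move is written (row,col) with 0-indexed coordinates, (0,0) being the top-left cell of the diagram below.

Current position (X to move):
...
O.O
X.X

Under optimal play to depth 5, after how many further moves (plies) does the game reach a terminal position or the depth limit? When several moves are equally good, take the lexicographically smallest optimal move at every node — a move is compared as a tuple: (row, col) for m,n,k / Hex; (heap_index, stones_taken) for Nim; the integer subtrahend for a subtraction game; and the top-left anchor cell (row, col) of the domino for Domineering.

ply 1, X at .../O.O/X.X | (0,0)=-1→X../O.O/X.X; (0,1)=-1→.X./O.O/X.X; (0,2)=-1→..X/O.O/X.X; (1,1)=+1→.../OXO/X.X*; (2,1)=-1→.../O.O/XXX
ply 2, O at .../OXO/X.X | (0,0)=-1→O../OXO/X.X*; (0,1)=-1→.O./OXO/X.X; (0,2)=-1→..O/OXO/X.X; (2,1)=-1→.../OXO/XOX
ply 3, X at O../OXO/X.X | (0,1)=+1→OX./OXO/X.X*; (0,2)=+1→O.X/OXO/X.X; (2,1)=+1→O../OXO/XXX
ply 4: OX./OXO/X.X is terminal -1 (O); from .../O.O/X.X depth 5

PV length from [.../O.O/X.X]: 3 plies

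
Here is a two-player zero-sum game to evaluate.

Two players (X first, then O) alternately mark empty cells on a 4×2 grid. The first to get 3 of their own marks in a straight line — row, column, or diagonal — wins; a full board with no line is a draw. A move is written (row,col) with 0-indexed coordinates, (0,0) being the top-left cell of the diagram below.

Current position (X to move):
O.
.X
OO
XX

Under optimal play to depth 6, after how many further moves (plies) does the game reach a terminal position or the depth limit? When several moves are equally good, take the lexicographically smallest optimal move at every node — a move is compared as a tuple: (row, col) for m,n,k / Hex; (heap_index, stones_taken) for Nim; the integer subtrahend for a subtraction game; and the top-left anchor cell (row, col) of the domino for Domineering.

[O./.X/OO/XX] X move#1: (0,1):-1/OX/.X/OO/XX, (1,0):+0/O./XX/OO/XX*
[O./XX/OO/XX] O move#2: (0,1):+0/OO/XX/OO/XX*
[OO/XX/OO/XX] end (terminal +0, X#3); searched O./.X/OO/XX to 6

PV length from [O./.X/OO/XX]: 2 plies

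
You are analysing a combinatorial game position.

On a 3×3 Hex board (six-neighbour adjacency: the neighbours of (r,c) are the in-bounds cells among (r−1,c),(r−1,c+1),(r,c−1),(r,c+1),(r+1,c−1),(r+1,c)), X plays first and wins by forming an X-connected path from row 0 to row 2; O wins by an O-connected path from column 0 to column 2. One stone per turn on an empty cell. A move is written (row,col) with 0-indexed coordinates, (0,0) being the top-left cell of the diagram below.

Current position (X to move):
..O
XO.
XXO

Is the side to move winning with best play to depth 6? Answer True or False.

X winning at [..O/XO./XXO]: True

[..O/XO./XXO] X move#1: (0,0):+1/X.O/XO./XXO*, (0,1):+1/.XO/XO./XXO, (1,2):+1/..O/XOX/XXO
[X.O/XO./XXO] end (terminal -1, O#2); searched ..O/XO./XXO to 6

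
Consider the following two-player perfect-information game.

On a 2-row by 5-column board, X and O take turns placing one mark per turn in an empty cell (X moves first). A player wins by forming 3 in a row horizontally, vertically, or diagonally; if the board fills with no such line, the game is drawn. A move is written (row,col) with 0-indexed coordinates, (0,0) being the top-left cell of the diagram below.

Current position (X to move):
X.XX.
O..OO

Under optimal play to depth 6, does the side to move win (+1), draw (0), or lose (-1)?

value(X.XX./O..OO, X) = +1

p1 X@[X.XX./O..OO]: (0,1)[XXXX./O..OO]+1* (0,4)[X.XXX/O..OO]+1 (1,1)[X.XX./OX.OO]-1 (1,2)[X.XX./O.XOO]+1
p2 O@[XXXX./O..OO] terminal -1; root [X.XX./O..OO] d6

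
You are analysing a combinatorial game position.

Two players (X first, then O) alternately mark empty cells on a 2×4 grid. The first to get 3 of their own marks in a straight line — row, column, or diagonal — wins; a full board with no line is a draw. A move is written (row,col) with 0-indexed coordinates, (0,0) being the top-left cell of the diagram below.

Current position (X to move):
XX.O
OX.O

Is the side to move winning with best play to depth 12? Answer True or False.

X winning at [XX.O/OX.O]: True

[XX.O/OX.O] X move#1: (0,2):+1/XXXO/OX.O*, (1,2):+0/XX.O/OXXO
[XXXO/OX.O] end (terminal -1, O#2); searched XX.O/OX.O to 12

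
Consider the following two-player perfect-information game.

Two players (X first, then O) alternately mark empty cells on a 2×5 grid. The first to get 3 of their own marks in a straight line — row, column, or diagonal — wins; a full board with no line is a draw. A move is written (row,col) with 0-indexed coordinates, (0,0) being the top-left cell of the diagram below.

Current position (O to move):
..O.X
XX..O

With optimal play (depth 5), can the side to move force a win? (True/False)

O winning at [..O.X/XX..O]: True

ply 1, O at ..O.X/XX..O | (0,0)=-1→O.O.X/XX..O; (0,1)=-1→.OO.X/XX..O; (0,3)=-1→..OOX/XX..O; (1,2)=+1→..O.X/XXO.O*; (1,3)=-1→..O.X/XX.OO
ply 2, X at ..O.X/XXO.O | (0,0)=-1→X.O.X/XXO.O*; (0,1)=-1→.XO.X/XXO.O; (0,3)=-1→..OXX/XXO.O; (1,3)=-1→..O.X/XXOXO
ply 3, O at X.O.X/XXO.O | (0,1)=+1→XOO.X/XXO.O*; (0,3)=+1→X.OOX/XXO.O; (1,3)=+1→X.O.X/XXOOO
ply 4, X at XOO.X/XXO.O | (0,3)=-1→XOOXX/XXO.O*; (1,3)=-1→XOO.X/XXOXO
ply 5, O at XOOXX/XXO.O | (1,3)=+1→XOOXX/XXOOO*
ply 6: XOOXX/XXOOO is terminal -1 (X); from ..O.X/XX..O depth 5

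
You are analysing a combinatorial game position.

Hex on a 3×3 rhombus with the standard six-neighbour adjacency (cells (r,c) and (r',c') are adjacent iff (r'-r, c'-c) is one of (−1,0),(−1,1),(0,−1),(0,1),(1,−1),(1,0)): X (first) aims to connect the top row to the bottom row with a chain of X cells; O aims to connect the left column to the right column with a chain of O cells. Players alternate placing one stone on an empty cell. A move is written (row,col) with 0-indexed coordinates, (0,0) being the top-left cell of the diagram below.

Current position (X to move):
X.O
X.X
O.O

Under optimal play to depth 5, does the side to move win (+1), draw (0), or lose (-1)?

p1 X@[X.O/X.X/O.O]: (0,1)[XXO/X.X/O.O]-1* (1,1)[X.O/XXX/O.O]-1 (2,1)[X.O/X.X/OXO]-1
p2 O@[XXO/X.X/O.O]: (1,1)[XXO/XOX/O.O]+1* (2,1)[XXO/X.X/OOO]+1
p3 X@[XXO/XOX/O.O] terminal -1; root [X.O/X.X/O.O] d5

value(X.O/X.X/O.O, X) = -1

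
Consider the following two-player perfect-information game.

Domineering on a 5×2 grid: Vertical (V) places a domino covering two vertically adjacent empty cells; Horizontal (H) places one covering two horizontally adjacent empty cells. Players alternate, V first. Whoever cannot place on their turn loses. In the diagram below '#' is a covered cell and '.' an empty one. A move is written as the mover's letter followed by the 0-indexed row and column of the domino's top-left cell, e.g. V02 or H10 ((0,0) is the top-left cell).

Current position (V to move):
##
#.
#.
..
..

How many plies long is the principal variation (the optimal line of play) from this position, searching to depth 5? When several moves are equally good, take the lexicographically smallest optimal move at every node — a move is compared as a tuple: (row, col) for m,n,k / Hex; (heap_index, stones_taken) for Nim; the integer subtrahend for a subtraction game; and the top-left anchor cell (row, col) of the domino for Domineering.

PV length from [##/#./#./../..]: 1 ply

[##/#./#./../..] V move#1: V11:-1/##/##/##/../.., V21:-1/##/#./##/.#/.., V30:+1/##/#./#./#./#.*, V31:+1/##/#./#./.#/.#
[##/#./#./#./#.] end (terminal -1, H#2); searched ##/#./#./../.. to 5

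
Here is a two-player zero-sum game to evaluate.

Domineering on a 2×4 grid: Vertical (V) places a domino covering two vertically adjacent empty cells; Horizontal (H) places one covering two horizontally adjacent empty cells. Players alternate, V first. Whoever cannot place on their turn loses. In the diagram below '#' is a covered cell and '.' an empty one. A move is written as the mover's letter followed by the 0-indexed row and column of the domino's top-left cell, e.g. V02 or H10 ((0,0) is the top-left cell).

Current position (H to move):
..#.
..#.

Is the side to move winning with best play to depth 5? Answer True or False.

H winning at [..#./..#.]: True

ply 1, H at ..#./..#. | H00=+1→###./..#.*; H10=+1→..#./###.
ply 2, V at ###./..#. | V03=-1→####/..##*
ply 3, H at ####/..## | H10=+1→####/####*
ply 4: ####/#### is terminal -1 (V); from ..#./..#. depth 5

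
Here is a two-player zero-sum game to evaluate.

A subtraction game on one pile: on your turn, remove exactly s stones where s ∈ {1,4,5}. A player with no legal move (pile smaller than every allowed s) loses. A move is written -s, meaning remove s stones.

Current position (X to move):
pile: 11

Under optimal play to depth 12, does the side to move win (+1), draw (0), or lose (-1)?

value(11, X) = +1

[11] X move#1: -1:+1/10*, -4:-1/7, -5:-1/6
[10] O move#2: -1:-1/9*, -4:-1/6, -5:-1/5
[9] X move#3: -1:+1/8*, -4:-1/5, -5:-1/4
[8] O move#4: -1:-1/7*, -4:-1/4, -5:-1/3
[7] X move#5: -1:-1/6, -4:-1/3, -5:+1/2*
[2] O move#6: -1:-1/1*
[1] X move#7: -1:+1/0*
[0] end (terminal -1, O#8); searched 11 to 12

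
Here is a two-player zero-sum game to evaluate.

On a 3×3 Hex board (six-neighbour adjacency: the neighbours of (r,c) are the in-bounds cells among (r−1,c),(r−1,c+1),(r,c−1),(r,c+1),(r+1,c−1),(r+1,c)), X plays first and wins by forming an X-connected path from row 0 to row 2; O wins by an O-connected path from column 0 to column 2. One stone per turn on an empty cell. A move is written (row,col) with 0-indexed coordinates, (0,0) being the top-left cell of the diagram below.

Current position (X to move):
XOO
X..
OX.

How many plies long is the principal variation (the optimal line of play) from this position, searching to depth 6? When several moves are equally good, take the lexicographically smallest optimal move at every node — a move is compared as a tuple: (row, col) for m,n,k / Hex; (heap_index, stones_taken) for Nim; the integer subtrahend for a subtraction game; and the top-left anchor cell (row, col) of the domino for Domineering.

PV length from [XOO/X../OX.]: 1 ply

p1 X@[XOO/X../OX.]: (1,1)[XOO/XX./OX.]+1* (1,2)[XOO/X.X/OX.]-1 (2,2)[XOO/X../OXX]-1
p2 O@[XOO/XX./OX.] terminal -1; root [XOO/X../OX.] d6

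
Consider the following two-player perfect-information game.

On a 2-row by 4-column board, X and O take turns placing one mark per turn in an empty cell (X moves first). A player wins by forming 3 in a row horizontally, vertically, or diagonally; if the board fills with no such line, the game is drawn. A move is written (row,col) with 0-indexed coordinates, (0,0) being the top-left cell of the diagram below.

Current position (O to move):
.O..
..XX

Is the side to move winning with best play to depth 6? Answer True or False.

ply 1, O at .O../..XX | (0,0)=-1→OO../..XX; (0,2)=-1→.OO./..XX; (0,3)=-1→.O.O/..XX; (1,0)=-1→.O../O.XX; (1,1)=+0→.O../.OXX*
ply 2, X at .O../.OXX | (0,0)=+0→XO../.OXX*; (0,2)=+0→.OX./.OXX; (0,3)=+0→.O.X/.OXX; (1,0)=-1→.O../XOXX
ply 3, O at XO../.OXX | (0,2)=+0→XOO./.OXX*; (0,3)=+0→XO.O/.OXX; (1,0)=+0→XO../OOXX
ply 4, X at XOO./.OXX | (0,3)=+0→XOOX/.OXX*; (1,0)=-1→XOO./XOXX
ply 5, O at XOOX/.OXX | (1,0)=+0→XOOX/OOXX*
ply 6: XOOX/OOXX is terminal +0 (X); from .O../..XX depth 6

O winning at [.O../..XX]: False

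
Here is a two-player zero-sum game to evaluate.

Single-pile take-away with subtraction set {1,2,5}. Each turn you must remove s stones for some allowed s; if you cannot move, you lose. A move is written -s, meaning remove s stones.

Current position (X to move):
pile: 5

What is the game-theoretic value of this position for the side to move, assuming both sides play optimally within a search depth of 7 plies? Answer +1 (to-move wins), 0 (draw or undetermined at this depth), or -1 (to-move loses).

[5] X move#1: -1:-1/4, -2:+1/3*, -5:+1/0
[3] O move#2: -1:-1/2*, -2:-1/1
[2] X move#3: -1:-1/1, -2:+1/0*
[0] end (terminal -1, O#4); searched 5 to 7

value(5, X) = +1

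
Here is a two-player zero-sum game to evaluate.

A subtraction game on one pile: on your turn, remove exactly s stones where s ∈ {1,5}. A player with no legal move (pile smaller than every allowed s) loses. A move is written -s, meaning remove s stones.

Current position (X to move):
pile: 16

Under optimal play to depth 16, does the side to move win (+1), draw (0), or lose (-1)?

value(16, X) = -1

[16] X move#1: -1:-1/15*, -5:-1/11
[15] O move#2: -1:+1/14*, -5:+1/10
[14] X move#3: -1:-1/13*, -5:-1/9
[13] O move#4: -1:+1/12*, -5:+1/8
[12] X move#5: -1:-1/11*, -5:-1/7
[11] O move#6: -1:+1/10*, -5:+1/6
[10] X move#7: -1:-1/9*, -5:-1/5
[9] O move#8: -1:+1/8*, -5:+1/4
[8] X move#9: -1:-1/7*, -5:-1/3
[7] O move#10: -1:+1/6*, -5:+1/2
[6] X move#11: -1:-1/5*, -5:-1/1
[5] O move#12: -1:+1/4*, -5:+1/0
[4] X move#13: -1:-1/3*
[3] O move#14: -1:+1/2*
[2] X move#15: -1:-1/1*
[1] O move#16: -1:+1/0*
[0] end (terminal -1, X#17); searched 16 to 16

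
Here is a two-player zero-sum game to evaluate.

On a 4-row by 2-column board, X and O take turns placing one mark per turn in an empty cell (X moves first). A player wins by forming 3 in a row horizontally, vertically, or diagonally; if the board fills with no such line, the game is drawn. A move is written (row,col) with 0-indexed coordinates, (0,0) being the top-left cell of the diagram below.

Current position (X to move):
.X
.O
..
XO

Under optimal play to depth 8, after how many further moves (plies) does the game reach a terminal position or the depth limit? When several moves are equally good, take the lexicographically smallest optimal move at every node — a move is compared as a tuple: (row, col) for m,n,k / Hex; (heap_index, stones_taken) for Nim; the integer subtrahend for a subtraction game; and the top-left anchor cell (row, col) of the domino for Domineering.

PV length from [.X/.O/../XO]: 4 plies

ply 1, X at .X/.O/../XO | (0,0)=-1→XX/.O/../XO; (1,0)=-1→.X/XO/../XO; (2,0)=-1→.X/.O/X./XO; (2,1)=+0→.X/.O/.X/XO*
ply 2, O at .X/.O/.X/XO | (0,0)=+0→OX/.O/.X/XO*; (1,0)=+0→.X/OO/.X/XO; (2,0)=+0→.X/.O/OX/XO
ply 3, X at OX/.O/.X/XO | (1,0)=+0→OX/XO/.X/XO*; (2,0)=+0→OX/.O/XX/XO
ply 4, O at OX/XO/.X/XO | (2,0)=+0→OX/XO/OX/XO*
ply 5: OX/XO/OX/XO is terminal +0 (X); from .X/.O/../XO depth 8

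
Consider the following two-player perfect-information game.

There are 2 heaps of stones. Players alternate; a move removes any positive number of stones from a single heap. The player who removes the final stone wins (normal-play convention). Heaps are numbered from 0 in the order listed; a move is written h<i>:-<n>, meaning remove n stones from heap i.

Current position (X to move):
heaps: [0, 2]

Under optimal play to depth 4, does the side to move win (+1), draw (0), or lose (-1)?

p1 X@[(0,2)]: h1:-1[(0,1)]-1 h1:-2[(0,0)]+1*
p2 O@[(0,0)] terminal -1; root [(0,2)] d4

value((0,2), X) = +1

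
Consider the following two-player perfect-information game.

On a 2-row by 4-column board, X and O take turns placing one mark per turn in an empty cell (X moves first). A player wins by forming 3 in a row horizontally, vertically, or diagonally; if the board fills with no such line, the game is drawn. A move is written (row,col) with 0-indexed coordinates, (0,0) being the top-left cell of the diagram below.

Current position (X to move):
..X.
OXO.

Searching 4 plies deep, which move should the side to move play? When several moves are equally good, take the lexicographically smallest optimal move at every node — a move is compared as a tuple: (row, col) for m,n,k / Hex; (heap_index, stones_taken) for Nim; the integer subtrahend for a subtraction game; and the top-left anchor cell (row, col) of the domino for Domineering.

X's best at [..X./OXO.]: (0,1)

[..X./OXO.] X move#1: (0,0):+0/X.X./OXO., (0,1):+1/.XX./OXO.*, (0,3):+0/..XX/OXO., (1,3):+0/..X./OXOX
[.XX./OXO.] O move#2: (0,0):-1/OXX./OXO.*, (0,3):-1/.XXO/OXO., (1,3):-1/.XX./OXOO
[OXX./OXO.] X move#3: (0,3):+1/OXXX/OXO.*, (1,3):+0/OXX./OXOX
[OXXX/OXO.] end (terminal -1, O#4); searched ..X./OXO. to 4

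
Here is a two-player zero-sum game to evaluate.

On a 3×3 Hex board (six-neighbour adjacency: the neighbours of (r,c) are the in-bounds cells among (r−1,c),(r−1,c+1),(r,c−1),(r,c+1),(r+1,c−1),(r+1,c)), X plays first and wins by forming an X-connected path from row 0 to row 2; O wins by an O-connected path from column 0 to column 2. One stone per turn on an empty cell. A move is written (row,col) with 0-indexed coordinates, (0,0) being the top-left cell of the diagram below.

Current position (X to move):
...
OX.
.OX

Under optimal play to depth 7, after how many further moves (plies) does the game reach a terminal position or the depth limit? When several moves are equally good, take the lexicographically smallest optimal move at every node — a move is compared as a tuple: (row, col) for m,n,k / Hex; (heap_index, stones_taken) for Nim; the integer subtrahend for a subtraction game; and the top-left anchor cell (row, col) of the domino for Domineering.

PV length from [.../OX./.OX]: 5 plies

ply 1, X at .../OX./.OX | (0,0)=+1→X../OX./.OX*; (0,1)=+1→.X./OX./.OX; (0,2)=+1→..X/OX./.OX; (1,2)=+1→.../OXX/.OX; (2,0)=+1→.../OX./XOX
ply 2, O at X../OX./.OX | (0,1)=-1→XO./OX./.OX*; (0,2)=-1→X.O/OX./.OX; (1,2)=-1→X../OXO/.OX; (2,0)=-1→X../OX./OOX
ply 3, X at XO./OX./.OX | (0,2)=+1→XOX/OX./.OX*; (1,2)=-1→XO./OXX/.OX; (2,0)=-1→XO./OX./XOX
ply 4, O at XOX/OX./.OX | (1,2)=-1→XOX/OXO/.OX*; (2,0)=-1→XOX/OX./OOX
ply 5, X at XOX/OXO/.OX | (2,0)=+1→XOX/OXO/XOX*
ply 6: XOX/OXO/XOX is terminal -1 (O); from .../OX./.OX depth 7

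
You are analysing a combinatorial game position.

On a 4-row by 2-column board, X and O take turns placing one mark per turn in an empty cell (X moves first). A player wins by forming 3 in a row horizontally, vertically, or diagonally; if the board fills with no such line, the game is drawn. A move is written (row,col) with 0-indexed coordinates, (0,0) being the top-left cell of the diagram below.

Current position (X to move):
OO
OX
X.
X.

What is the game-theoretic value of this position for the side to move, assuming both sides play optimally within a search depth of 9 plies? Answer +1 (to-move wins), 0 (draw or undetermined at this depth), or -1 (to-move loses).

ply 1, X at OO/OX/X./X. | (2,1)=+0→OO/OX/XX/X.*; (3,1)=+0→OO/OX/X./XX
ply 2, O at OO/OX/XX/X. | (3,1)=+0→OO/OX/XX/XO*
ply 3: OO/OX/XX/XO is terminal +0 (X); from OO/OX/X./X. depth 9

value(OO/OX/X./X., X) = 0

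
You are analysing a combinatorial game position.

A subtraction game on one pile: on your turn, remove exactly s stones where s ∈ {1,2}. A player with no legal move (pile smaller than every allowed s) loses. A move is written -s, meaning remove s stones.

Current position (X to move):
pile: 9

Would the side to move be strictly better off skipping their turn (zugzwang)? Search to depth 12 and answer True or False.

zugzwang(9, X) = True

p1 X@[9]: -1[8]-1* -2[7]-1
p2 O@[8]: -1[7]-1 -2[6]+1*
p3 X@[6]: -1[5]-1* -2[4]-1
p4 O@[5]: -1[4]-1 -2[3]+1*
p5 X@[3]: -1[2]-1* -2[1]-1
p6 O@[2]: -1[1]-1 -2[0]+1*
p7 X@[0] terminal -1; root [9] d12
suppose X passes — search the same position with O to move:
pass> p1 O@[9]: -1[8]-1* -2[7]-1
pass> p2 X@[8]: -1[7]-1 -2[6]+1*
pass> p3 O@[6]: -1[5]-1* -2[4]-1
pass> p4 X@[5]: -1[4]-1 -2[3]+1*
pass> p5 O@[3]: -1[2]-1* -2[1]-1
pass> p6 X@[2]: -1[1]-1 -2[0]+1*
pass> p7 O@[0] terminal -1; root [9] d12
for X: play -1, pass +1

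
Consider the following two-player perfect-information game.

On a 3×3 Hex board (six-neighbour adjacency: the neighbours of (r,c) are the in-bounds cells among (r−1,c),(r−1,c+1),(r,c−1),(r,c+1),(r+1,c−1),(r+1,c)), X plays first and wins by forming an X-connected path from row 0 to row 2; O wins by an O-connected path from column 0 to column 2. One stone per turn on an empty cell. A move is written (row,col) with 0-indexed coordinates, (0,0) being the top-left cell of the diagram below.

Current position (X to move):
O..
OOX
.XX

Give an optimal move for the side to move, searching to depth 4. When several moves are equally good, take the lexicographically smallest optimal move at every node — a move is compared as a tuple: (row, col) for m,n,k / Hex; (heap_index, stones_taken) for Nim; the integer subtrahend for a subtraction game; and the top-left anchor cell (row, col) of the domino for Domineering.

ply 1, X at O../OOX/.XX | (0,1)=-1→OX./OOX/.XX; (0,2)=+1→O.X/OOX/.XX*; (2,0)=-1→O../OOX/XXX
ply 2: O.X/OOX/.XX is terminal -1 (O); from O../OOX/.XX depth 4

X's best at [O../OOX/.XX]: (0,2)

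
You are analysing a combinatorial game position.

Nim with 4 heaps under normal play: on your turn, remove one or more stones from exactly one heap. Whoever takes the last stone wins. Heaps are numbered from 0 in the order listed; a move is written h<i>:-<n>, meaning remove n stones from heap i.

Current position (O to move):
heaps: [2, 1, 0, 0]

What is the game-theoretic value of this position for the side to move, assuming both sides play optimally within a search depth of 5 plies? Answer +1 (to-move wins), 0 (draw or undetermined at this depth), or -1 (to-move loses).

value((2,1,0,0), O) = +1

[(2,1,0,0)] O move#1: h0:-1:+1/(1,1,0,0)*, h0:-2:-1/(0,1,0,0), h1:-1:-1/(2,0,0,0)
[(1,1,0,0)] X move#2: h0:-1:-1/(0,1,0,0)*, h1:-1:-1/(1,0,0,0)
[(0,1,0,0)] O move#3: h1:-1:+1/(0,0,0,0)*
[(0,0,0,0)] end (terminal -1, X#4); searched (2,1,0,0) to 5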